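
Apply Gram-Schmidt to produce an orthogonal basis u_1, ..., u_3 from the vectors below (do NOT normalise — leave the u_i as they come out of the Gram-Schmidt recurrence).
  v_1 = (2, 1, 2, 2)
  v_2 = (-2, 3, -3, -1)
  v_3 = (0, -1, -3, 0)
Orthogonal basis:
  u_1 = (2, 1, 2, 2)
  u_2 = (-8/13, 48/13, -21/13, 5/13)
  u_3 = (122/109, -78/109, -395/218, 229/218)

Apply the Gram-Schmidt recurrence
  u_1 = v_1
  u_i = v_i − Σ_{j<i} ((v_i · u_j) / (u_j · u_j)) · u_j.

Step by step this gives:
  u_1 = (2, 1, 2, 2)
  u_2 = (-8/13, 48/13, -21/13, 5/13)
  u_3 = (122/109, -78/109, -395/218, 229/218)

Orthogonality check:
  u_2 · u_1 = 0 (should be 0)
  u_3 · u_1 = 0 (should be 0)
  u_3 · u_2 = 0 (should be 0)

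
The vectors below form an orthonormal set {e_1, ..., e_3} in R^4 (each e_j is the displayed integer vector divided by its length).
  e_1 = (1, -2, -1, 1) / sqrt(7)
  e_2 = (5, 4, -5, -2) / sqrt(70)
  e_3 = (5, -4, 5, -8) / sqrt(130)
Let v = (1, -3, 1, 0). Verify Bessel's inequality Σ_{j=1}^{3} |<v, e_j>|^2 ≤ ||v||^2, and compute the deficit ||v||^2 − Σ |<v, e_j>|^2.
Σ |<v, e_j>|^2 = 142/13; ||v||^2 = 11; deficit = 1/13

Write each e_j = u_j / sqrt(<u_j, u_j>) where u_j is the displayed integer vector. Then <v, e_j> = <v, u_j> / sqrt(<u_j, u_j>), so |<v, e_j>|^2 = <v, u_j>^2 / <u_j, u_j>.
Coefficients: <v, e_1> = 6/sqrt(7), <v, e_2> = -12/sqrt(70), <v, e_3> = 22/sqrt(130).
Square and sum: Σ |<v, e_j>|^2 = 142/13.
Compute ||v||^2 = v·v = 11.
Deficit = 11 − 142/13 = 1/13 ≥ 0, confirming Bessel's inequality. (The deficit equals ||v − Σ <v,e_j> e_j||^2, the squared distance from v to span{e_j}.)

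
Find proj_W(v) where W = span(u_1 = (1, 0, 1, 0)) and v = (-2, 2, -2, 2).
proj_W(v) = (-2, 0, -2, 0)

Set up U = [u_1 | ... | u_1] ∈ R^(4×1). The projector onto W = col(U) is P = U (U^T U)^(-1) U^T.
Compute U^T U =
  [2],
and U^T v = (-4).
Solve U^T U · c = U^T v for the coefficients: c = (-2). The projection is proj_W(v) = U c.
Check: (v - proj_W(v)) · u_1 = 0  (should be 0).
Result: proj_W(v) = (-2, 0, -2, 0).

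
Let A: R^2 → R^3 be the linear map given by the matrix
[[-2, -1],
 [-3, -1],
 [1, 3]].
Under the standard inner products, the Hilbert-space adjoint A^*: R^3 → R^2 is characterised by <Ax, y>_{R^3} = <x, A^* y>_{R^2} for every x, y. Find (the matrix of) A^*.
A^* = A^T =
[[-2, -3, 1],
 [-1, -1, 3]]

For real matrices with standard dot products, the defining identity <Ax, y> = <x, A^* y> gives (Ax)^T y = x^T (A^*) y, i.e. x^T A^T y = x^T (A^*) y. Since this holds for all x, y, we must have A^* = A^T. Therefore
A^* =
[[-2, -3, 1],
 [-1, -1, 3]].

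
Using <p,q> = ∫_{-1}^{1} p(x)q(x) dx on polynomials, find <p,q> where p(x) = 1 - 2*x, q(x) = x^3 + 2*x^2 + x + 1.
<p,q> = 6/5

Expand the product: p(x)·q(x) = -2*x^4 - 3*x^3 - x + 1.
∫_{-1}^{1} of each monomial x^k gives [2/(k+1) if k even, 0 if k odd]. Integrating term-by-term (or equivalently evaluating the antiderivative F(x) = -2*x^5/5 - 3*x^4/4 - x^2/2 + x at the endpoints):
  F(1) − F(−1) = -13/20 − (-37/20) = 6/5.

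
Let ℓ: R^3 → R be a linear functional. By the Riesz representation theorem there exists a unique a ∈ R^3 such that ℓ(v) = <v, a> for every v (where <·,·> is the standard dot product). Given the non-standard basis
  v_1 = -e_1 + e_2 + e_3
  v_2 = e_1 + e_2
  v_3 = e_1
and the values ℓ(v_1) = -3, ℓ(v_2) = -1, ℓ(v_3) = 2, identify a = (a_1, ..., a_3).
a = (2, -3, 2)

Write a = (a_1, ..., a_3) in the standard basis. For each basis vector v_i, ℓ(v_i) = <v_i, a> is a linear equation in the a_j's. Collect the n equations into a matrix system V a = ℓ, where row i of V is v_i (expressed in the standard basis). Since V is invertible (lower-triangular with 1s on the diagonal, up to permutation), solve by back-substitution:
  V =
[[-1, 1, 1],
 [1, 1, 0],
 [1, 0, 0]]
  V a = (-3, -1, 2)
Solving gives a = (2, -3, 2).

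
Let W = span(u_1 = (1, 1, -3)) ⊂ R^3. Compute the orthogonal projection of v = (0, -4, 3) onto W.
proj_W(v) = (-13/11, -13/11, 39/11)

Set up U = [u_1 | ... | u_1] ∈ R^(3×1). The projector onto W = col(U) is P = U (U^T U)^(-1) U^T.
Compute U^T U =
  [11],
and U^T v = (-13).
Solve U^T U · c = U^T v for the coefficients: c = (-13/11). The projection is proj_W(v) = U c.
Check: (v - proj_W(v)) · u_1 = 0  (should be 0).
Result: proj_W(v) = (-13/11, -13/11, 39/11).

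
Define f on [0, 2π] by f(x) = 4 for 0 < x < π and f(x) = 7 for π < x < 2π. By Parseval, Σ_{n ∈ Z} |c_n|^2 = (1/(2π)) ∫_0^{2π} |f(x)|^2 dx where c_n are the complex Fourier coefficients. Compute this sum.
Σ |c_n|^2 = 65/2

Parseval equates the L^2 energy of f (normalised by 1/(2π)) with the ℓ^2 sum of its Fourier coefficients: (1/(2π)) ∫_0^{2π} |f|^2 = Σ |c_n|^2.
Compute the left side: (1/(2π)) [∫_0^π 4^2 dx + ∫_π^{2π} 7^2 dx] = (1/(2π)) · (16π + 49π) = (16 + 49)/2 = 65/2.
So Σ_{n ∈ Z} |c_n|^2 = 65/2.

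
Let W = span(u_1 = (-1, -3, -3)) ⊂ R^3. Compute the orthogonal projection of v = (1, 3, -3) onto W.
proj_W(v) = (1/19, 3/19, 3/19)

Set up U = [u_1 | ... | u_1] ∈ R^(3×1). The projector onto W = col(U) is P = U (U^T U)^(-1) U^T.
Compute U^T U =
  [19],
and U^T v = (-1).
Solve U^T U · c = U^T v for the coefficients: c = (-1/19). The projection is proj_W(v) = U c.
Check: (v - proj_W(v)) · u_1 = 0  (should be 0).
Result: proj_W(v) = (1/19, 3/19, 3/19).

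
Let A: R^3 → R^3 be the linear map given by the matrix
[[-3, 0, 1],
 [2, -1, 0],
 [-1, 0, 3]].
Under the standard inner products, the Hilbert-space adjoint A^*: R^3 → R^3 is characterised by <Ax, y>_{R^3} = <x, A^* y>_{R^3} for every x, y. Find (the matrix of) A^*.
A^* = A^T =
[[-3, 2, -1],
 [0, -1, 0],
 [1, 0, 3]]

For real matrices with standard dot products, the defining identity <Ax, y> = <x, A^* y> gives (Ax)^T y = x^T (A^*) y, i.e. x^T A^T y = x^T (A^*) y. Since this holds for all x, y, we must have A^* = A^T. Therefore
A^* =
[[-3, 2, -1],
 [0, -1, 0],
 [1, 0, 3]].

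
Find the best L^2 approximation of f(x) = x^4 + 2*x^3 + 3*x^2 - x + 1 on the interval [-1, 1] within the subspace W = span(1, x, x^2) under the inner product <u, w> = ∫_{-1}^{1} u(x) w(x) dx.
g(x) = 27*x^2/7 + x/5 + 32/35

The best approximation g ∈ W is the orthogonal projection of f onto W. Writing g = a_0 + a_1 x + a_2 x^2, the coefficients solve the normal equations G · a = b where
  G_{ij} = <φ_i, φ_j> and b_i = <f, φ_i>, with φ_0 = 1, φ_1 = x, φ_2 = x^2.
G =
  [2, 0, 2/3]
  [0, 2/3, 0]
  [2/3, 0, 2/5],
b = (22/5, 2/15, 226/105).
Solving gives a_0 = 32/35, a_1 = 1/5, a_2 = 27/7, so
  g(x) = 27*x^2/7 + x/5 + 32/35.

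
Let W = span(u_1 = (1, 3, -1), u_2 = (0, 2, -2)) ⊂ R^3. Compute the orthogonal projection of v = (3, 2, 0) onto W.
proj_W(v) = (5/3, 8/3, 2/3)

Set up U = [u_1 | ... | u_2] ∈ R^(3×2). The projector onto W = col(U) is P = U (U^T U)^(-1) U^T.
Compute U^T U =
  [11, 8]
  [8, 8],
and U^T v = (9, 4).
Solve U^T U · c = U^T v for the coefficients: c = (5/3, -7/6). The projection is proj_W(v) = U c.
Check: (v - proj_W(v)) · u_1 = 0  (should be 0).
Check: (v - proj_W(v)) · u_2 = 0  (should be 0).
Result: proj_W(v) = (5/3, 8/3, 2/3).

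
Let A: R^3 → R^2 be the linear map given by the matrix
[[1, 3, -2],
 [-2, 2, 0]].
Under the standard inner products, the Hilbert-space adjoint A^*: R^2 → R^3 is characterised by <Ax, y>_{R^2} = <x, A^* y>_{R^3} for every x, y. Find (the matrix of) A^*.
A^* = A^T =
[[1, -2],
 [3, 2],
 [-2, 0]]

For real matrices with standard dot products, the defining identity <Ax, y> = <x, A^* y> gives (Ax)^T y = x^T (A^*) y, i.e. x^T A^T y = x^T (A^*) y. Since this holds for all x, y, we must have A^* = A^T. Therefore
A^* =
[[1, -2],
 [3, 2],
 [-2, 0]].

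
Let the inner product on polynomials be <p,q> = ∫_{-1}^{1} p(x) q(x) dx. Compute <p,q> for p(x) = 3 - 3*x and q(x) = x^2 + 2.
<p,q> = 14

Expand the product: p(x)·q(x) = -3*x^3 + 3*x^2 - 6*x + 6.
∫_{-1}^{1} of each monomial x^k gives [2/(k+1) if k even, 0 if k odd]. Integrating term-by-term (or equivalently evaluating the antiderivative F(x) = -3*x^4/4 + x^3 - 3*x^2 + 6*x at the endpoints):
  F(1) − F(−1) = 13/4 − (-43/4) = 14.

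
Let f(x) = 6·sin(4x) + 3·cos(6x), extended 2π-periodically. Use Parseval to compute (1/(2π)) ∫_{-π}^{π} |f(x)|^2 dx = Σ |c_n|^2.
Σ |c_n|^2 = 45/2

Expand |f|^2 and use orthogonality of {sin(nx), cos(mx)} on [-π, π]:
  ∫_{-π}^{π} sin(nx)^2 dx = π, ∫ cos(mx)^2 dx = π, and cross terms integrate to 0.
So ∫_{-π}^{π} f(x)^2 dx = 6^2 · π + 3^2 · π = (36 + 9)π.
Divide by 2π: (36 + 9)/2 = 45/2.
By Parseval, this equals Σ |c_n|^2.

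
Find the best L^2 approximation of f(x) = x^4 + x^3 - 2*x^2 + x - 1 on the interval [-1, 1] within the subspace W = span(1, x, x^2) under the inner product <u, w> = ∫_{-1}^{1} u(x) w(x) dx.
g(x) = -8*x^2/7 + 8*x/5 - 38/35

The best approximation g ∈ W is the orthogonal projection of f onto W. Writing g = a_0 + a_1 x + a_2 x^2, the coefficients solve the normal equations G · a = b where
  G_{ij} = <φ_i, φ_j> and b_i = <f, φ_i>, with φ_0 = 1, φ_1 = x, φ_2 = x^2.
G =
  [2, 0, 2/3]
  [0, 2/3, 0]
  [2/3, 0, 2/5],
b = (-44/15, 16/15, -124/105).
Solving gives a_0 = -38/35, a_1 = 8/5, a_2 = -8/7, so
  g(x) = -8*x^2/7 + 8*x/5 - 38/35.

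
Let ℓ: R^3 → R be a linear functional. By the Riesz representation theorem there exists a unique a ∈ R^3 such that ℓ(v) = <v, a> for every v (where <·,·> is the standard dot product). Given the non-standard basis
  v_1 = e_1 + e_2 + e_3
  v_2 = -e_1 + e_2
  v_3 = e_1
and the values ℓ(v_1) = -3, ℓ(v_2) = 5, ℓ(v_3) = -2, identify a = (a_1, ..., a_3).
a = (-2, 3, -4)

Write a = (a_1, ..., a_3) in the standard basis. For each basis vector v_i, ℓ(v_i) = <v_i, a> is a linear equation in the a_j's. Collect the n equations into a matrix system V a = ℓ, where row i of V is v_i (expressed in the standard basis). Since V is invertible (lower-triangular with 1s on the diagonal, up to permutation), solve by back-substitution:
  V =
[[1, 1, 1],
 [-1, 1, 0],
 [1, 0, 0]]
  V a = (-3, 5, -2)
Solving gives a = (-2, 3, -4).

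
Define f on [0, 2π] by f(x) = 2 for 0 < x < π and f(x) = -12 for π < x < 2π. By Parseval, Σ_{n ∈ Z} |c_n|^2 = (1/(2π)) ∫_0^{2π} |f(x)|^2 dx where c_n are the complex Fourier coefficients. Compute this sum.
Σ |c_n|^2 = 74

Parseval equates the L^2 energy of f (normalised by 1/(2π)) with the ℓ^2 sum of its Fourier coefficients: (1/(2π)) ∫_0^{2π} |f|^2 = Σ |c_n|^2.
Compute the left side: (1/(2π)) [∫_0^π 2^2 dx + ∫_π^{2π} (-12)^2 dx] = (1/(2π)) · (4π + 144π) = (4 + 144)/2 = 74.
So Σ_{n ∈ Z} |c_n|^2 = 74.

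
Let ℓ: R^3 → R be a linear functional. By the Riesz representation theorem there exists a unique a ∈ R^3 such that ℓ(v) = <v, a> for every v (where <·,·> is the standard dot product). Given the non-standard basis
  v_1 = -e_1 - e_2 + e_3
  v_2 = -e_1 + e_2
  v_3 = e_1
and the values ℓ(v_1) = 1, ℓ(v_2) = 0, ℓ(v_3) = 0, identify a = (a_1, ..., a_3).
a = (0, 0, 1)

Write a = (a_1, ..., a_3) in the standard basis. For each basis vector v_i, ℓ(v_i) = <v_i, a> is a linear equation in the a_j's. Collect the n equations into a matrix system V a = ℓ, where row i of V is v_i (expressed in the standard basis). Since V is invertible (lower-triangular with 1s on the diagonal, up to permutation), solve by back-substitution:
  V =
[[-1, -1, 1],
 [-1, 1, 0],
 [1, 0, 0]]
  V a = (1, 0, 0)
Solving gives a = (0, 0, 1).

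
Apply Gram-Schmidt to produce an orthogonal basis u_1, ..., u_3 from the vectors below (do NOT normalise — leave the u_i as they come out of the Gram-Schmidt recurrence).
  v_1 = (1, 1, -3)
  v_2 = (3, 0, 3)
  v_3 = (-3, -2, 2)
Orthogonal basis:
  u_1 = (1, 1, -3)
  u_2 = (39/11, 6/11, 15/11)
  u_3 = (1/6, -2/3, -1/6)

Apply the Gram-Schmidt recurrence
  u_1 = v_1
  u_i = v_i − Σ_{j<i} ((v_i · u_j) / (u_j · u_j)) · u_j.

Step by step this gives:
  u_1 = (1, 1, -3)
  u_2 = (39/11, 6/11, 15/11)
  u_3 = (1/6, -2/3, -1/6)

Orthogonality check:
  u_2 · u_1 = 0 (should be 0)
  u_3 · u_1 = 0 (should be 0)
  u_3 · u_2 = 0 (should be 0)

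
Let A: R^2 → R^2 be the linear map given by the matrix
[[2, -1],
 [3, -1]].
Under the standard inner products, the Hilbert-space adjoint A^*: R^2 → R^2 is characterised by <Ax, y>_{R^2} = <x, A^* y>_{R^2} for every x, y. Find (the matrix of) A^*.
A^* = A^T =
[[2, 3],
 [-1, -1]]

For real matrices with standard dot products, the defining identity <Ax, y> = <x, A^* y> gives (Ax)^T y = x^T (A^*) y, i.e. x^T A^T y = x^T (A^*) y. Since this holds for all x, y, we must have A^* = A^T. Therefore
A^* =
[[2, 3],
 [-1, -1]].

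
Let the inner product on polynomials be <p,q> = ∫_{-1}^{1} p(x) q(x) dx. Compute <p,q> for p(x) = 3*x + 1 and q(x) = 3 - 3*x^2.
<p,q> = 4

Expand the product: p(x)·q(x) = -9*x^3 - 3*x^2 + 9*x + 3.
∫_{-1}^{1} of each monomial x^k gives [2/(k+1) if k even, 0 if k odd]. Integrating term-by-term (or equivalently evaluating the antiderivative F(x) = -9*x^4/4 - x^3 + 9*x^2/2 + 3*x at the endpoints):
  F(1) − F(−1) = 17/4 − (1/4) = 4.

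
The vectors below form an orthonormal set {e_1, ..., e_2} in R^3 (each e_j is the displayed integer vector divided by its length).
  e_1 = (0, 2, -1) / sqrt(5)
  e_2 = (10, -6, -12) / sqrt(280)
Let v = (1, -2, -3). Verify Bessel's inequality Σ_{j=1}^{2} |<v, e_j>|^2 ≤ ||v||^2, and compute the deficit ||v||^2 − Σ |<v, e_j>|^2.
Σ |<v, e_j>|^2 = 171/14; ||v||^2 = 14; deficit = 25/14

Write each e_j = u_j / sqrt(<u_j, u_j>) where u_j is the displayed integer vector. Then <v, e_j> = <v, u_j> / sqrt(<u_j, u_j>), so |<v, e_j>|^2 = <v, u_j>^2 / <u_j, u_j>.
Coefficients: <v, e_1> = -1/sqrt(5), <v, e_2> = 58/sqrt(280).
Square and sum: Σ |<v, e_j>|^2 = 171/14.
Compute ||v||^2 = v·v = 14.
Deficit = 14 − 171/14 = 25/14 ≥ 0, confirming Bessel's inequality. (The deficit equals ||v − Σ <v,e_j> e_j||^2, the squared distance from v to span{e_j}.)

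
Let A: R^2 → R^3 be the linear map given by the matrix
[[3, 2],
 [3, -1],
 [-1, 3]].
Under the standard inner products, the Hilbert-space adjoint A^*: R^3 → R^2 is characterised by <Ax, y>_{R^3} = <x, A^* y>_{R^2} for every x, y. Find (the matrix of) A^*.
A^* = A^T =
[[3, 3, -1],
 [2, -1, 3]]

For real matrices with standard dot products, the defining identity <Ax, y> = <x, A^* y> gives (Ax)^T y = x^T (A^*) y, i.e. x^T A^T y = x^T (A^*) y. Since this holds for all x, y, we must have A^* = A^T. Therefore
A^* =
[[3, 3, -1],
 [2, -1, 3]].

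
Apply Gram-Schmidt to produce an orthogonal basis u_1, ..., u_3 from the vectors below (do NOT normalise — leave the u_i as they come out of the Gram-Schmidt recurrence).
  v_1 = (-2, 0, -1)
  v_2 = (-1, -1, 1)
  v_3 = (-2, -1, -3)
Orthogonal basis:
  u_1 = (-2, 0, -1)
  u_2 = (-3/5, -1, 6/5)
  u_3 = (1/2, -3/2, -1)

Apply the Gram-Schmidt recurrence
  u_1 = v_1
  u_i = v_i − Σ_{j<i} ((v_i · u_j) / (u_j · u_j)) · u_j.

Step by step this gives:
  u_1 = (-2, 0, -1)
  u_2 = (-3/5, -1, 6/5)
  u_3 = (1/2, -3/2, -1)

Orthogonality check:
  u_2 · u_1 = 0 (should be 0)
  u_3 · u_1 = 0 (should be 0)
  u_3 · u_2 = 0 (should be 0)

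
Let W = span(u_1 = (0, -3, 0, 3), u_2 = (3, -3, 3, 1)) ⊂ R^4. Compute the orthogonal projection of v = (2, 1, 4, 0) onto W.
proj_W(v) = (51/20, -7/20, 51/20, -27/20)

Set up U = [u_1 | ... | u_2] ∈ R^(4×2). The projector onto W = col(U) is P = U (U^T U)^(-1) U^T.
Compute U^T U =
  [18, 12]
  [12, 28],
and U^T v = (-3, 15).
Solve U^T U · c = U^T v for the coefficients: c = (-11/15, 17/20). The projection is proj_W(v) = U c.
Check: (v - proj_W(v)) · u_1 = 0  (should be 0).
Check: (v - proj_W(v)) · u_2 = 0  (should be 0).
Result: proj_W(v) = (51/20, -7/20, 51/20, -27/20).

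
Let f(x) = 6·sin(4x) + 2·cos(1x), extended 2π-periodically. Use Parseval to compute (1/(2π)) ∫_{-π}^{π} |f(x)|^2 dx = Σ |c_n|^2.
Σ |c_n|^2 = 20

Expand |f|^2 and use orthogonality of {sin(nx), cos(mx)} on [-π, π]:
  ∫_{-π}^{π} sin(nx)^2 dx = π, ∫ cos(mx)^2 dx = π, and cross terms integrate to 0.
So ∫_{-π}^{π} f(x)^2 dx = 6^2 · π + 2^2 · π = (36 + 4)π.
Divide by 2π: (36 + 4)/2 = 20.
By Parseval, this equals Σ |c_n|^2.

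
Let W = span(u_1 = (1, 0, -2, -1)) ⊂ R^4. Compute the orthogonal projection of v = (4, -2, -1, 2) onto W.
proj_W(v) = (2/3, 0, -4/3, -2/3)

Set up U = [u_1 | ... | u_1] ∈ R^(4×1). The projector onto W = col(U) is P = U (U^T U)^(-1) U^T.
Compute U^T U =
  [6],
and U^T v = (4).
Solve U^T U · c = U^T v for the coefficients: c = (2/3). The projection is proj_W(v) = U c.
Check: (v - proj_W(v)) · u_1 = 0  (should be 0).
Result: proj_W(v) = (2/3, 0, -4/3, -2/3).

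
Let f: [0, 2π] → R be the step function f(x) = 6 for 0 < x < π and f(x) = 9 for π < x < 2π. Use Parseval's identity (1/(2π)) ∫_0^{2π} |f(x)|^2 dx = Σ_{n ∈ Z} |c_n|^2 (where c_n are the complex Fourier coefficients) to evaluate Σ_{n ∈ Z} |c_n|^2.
Σ |c_n|^2 = 117/2

Parseval equates the L^2 energy of f (normalised by 1/(2π)) with the ℓ^2 sum of its Fourier coefficients: (1/(2π)) ∫_0^{2π} |f|^2 = Σ |c_n|^2.
Compute the left side: (1/(2π)) [∫_0^π 6^2 dx + ∫_π^{2π} 9^2 dx] = (1/(2π)) · (36π + 81π) = (36 + 81)/2 = 117/2.
So Σ_{n ∈ Z} |c_n|^2 = 117/2.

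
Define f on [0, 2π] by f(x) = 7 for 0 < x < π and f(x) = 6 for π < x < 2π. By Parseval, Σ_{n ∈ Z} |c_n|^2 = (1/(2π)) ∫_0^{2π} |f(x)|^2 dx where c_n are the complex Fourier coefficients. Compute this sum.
Σ |c_n|^2 = 85/2

Parseval equates the L^2 energy of f (normalised by 1/(2π)) with the ℓ^2 sum of its Fourier coefficients: (1/(2π)) ∫_0^{2π} |f|^2 = Σ |c_n|^2.
Compute the left side: (1/(2π)) [∫_0^π 7^2 dx + ∫_π^{2π} 6^2 dx] = (1/(2π)) · (49π + 36π) = (49 + 36)/2 = 85/2.
So Σ_{n ∈ Z} |c_n|^2 = 85/2.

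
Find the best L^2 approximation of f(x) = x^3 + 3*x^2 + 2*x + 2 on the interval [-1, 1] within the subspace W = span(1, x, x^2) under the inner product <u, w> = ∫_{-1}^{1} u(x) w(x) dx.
g(x) = 3*x^2 + 13*x/5 + 2

The best approximation g ∈ W is the orthogonal projection of f onto W. Writing g = a_0 + a_1 x + a_2 x^2, the coefficients solve the normal equations G · a = b where
  G_{ij} = <φ_i, φ_j> and b_i = <f, φ_i>, with φ_0 = 1, φ_1 = x, φ_2 = x^2.
G =
  [2, 0, 2/3]
  [0, 2/3, 0]
  [2/3, 0, 2/5],
b = (6, 26/15, 38/15).
Solving gives a_0 = 2, a_1 = 13/5, a_2 = 3, so
  g(x) = 3*x^2 + 13*x/5 + 2.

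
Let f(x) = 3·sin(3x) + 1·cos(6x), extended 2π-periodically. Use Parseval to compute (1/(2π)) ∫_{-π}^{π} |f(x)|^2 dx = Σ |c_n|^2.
Σ |c_n|^2 = 5

Expand |f|^2 and use orthogonality of {sin(nx), cos(mx)} on [-π, π]:
  ∫_{-π}^{π} sin(nx)^2 dx = π, ∫ cos(mx)^2 dx = π, and cross terms integrate to 0.
So ∫_{-π}^{π} f(x)^2 dx = 3^2 · π + 1^2 · π = (9 + 1)π.
Divide by 2π: (9 + 1)/2 = 5.
By Parseval, this equals Σ |c_n|^2.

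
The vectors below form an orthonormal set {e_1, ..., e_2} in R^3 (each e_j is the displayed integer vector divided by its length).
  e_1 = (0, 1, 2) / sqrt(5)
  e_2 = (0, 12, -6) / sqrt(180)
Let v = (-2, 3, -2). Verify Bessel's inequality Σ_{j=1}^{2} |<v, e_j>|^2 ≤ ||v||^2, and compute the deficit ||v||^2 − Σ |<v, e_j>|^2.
Σ |<v, e_j>|^2 = 13; ||v||^2 = 17; deficit = 4

Write each e_j = u_j / sqrt(<u_j, u_j>) where u_j is the displayed integer vector. Then <v, e_j> = <v, u_j> / sqrt(<u_j, u_j>), so |<v, e_j>|^2 = <v, u_j>^2 / <u_j, u_j>.
Coefficients: <v, e_1> = -1/sqrt(5), <v, e_2> = 48/sqrt(180).
Square and sum: Σ |<v, e_j>|^2 = 13.
Compute ||v||^2 = v·v = 17.
Deficit = 17 − 13 = 4 ≥ 0, confirming Bessel's inequality. (The deficit equals ||v − Σ <v,e_j> e_j||^2, the squared distance from v to span{e_j}.)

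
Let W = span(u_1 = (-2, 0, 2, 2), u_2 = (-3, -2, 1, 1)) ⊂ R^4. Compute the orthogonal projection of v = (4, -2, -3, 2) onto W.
proj_W(v) = (9/5, 1/5, -8/5, -8/5)

Set up U = [u_1 | ... | u_2] ∈ R^(4×2). The projector onto W = col(U) is P = U (U^T U)^(-1) U^T.
Compute U^T U =
  [12, 10]
  [10, 15],
and U^T v = (-10, -9).
Solve U^T U · c = U^T v for the coefficients: c = (-3/4, -1/10). The projection is proj_W(v) = U c.
Check: (v - proj_W(v)) · u_1 = 0  (should be 0).
Check: (v - proj_W(v)) · u_2 = 0  (should be 0).
Result: proj_W(v) = (9/5, 1/5, -8/5, -8/5).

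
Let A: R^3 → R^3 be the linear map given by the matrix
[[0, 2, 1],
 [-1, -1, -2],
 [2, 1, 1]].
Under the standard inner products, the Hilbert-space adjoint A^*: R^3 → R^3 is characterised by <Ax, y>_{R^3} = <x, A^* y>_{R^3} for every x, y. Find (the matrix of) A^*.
A^* = A^T =
[[0, -1, 2],
 [2, -1, 1],
 [1, -2, 1]]

For real matrices with standard dot products, the defining identity <Ax, y> = <x, A^* y> gives (Ax)^T y = x^T (A^*) y, i.e. x^T A^T y = x^T (A^*) y. Since this holds for all x, y, we must have A^* = A^T. Therefore
A^* =
[[0, -1, 2],
 [2, -1, 1],
 [1, -2, 1]].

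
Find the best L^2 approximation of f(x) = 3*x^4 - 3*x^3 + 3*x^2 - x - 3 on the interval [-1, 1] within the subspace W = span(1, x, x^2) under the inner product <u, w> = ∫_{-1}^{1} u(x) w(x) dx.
g(x) = 39*x^2/7 - 14*x/5 - 114/35

The best approximation g ∈ W is the orthogonal projection of f onto W. Writing g = a_0 + a_1 x + a_2 x^2, the coefficients solve the normal equations G · a = b where
  G_{ij} = <φ_i, φ_j> and b_i = <f, φ_i>, with φ_0 = 1, φ_1 = x, φ_2 = x^2.
G =
  [2, 0, 2/3]
  [0, 2/3, 0]
  [2/3, 0, 2/5],
b = (-14/5, -28/15, 2/35).
Solving gives a_0 = -114/35, a_1 = -14/5, a_2 = 39/7, so
  g(x) = 39*x^2/7 - 14*x/5 - 114/35.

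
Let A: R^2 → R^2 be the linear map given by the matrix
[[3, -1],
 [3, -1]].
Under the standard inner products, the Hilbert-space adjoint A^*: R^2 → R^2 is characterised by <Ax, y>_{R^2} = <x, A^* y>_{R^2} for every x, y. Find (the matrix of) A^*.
A^* = A^T =
[[3, 3],
 [-1, -1]]

For real matrices with standard dot products, the defining identity <Ax, y> = <x, A^* y> gives (Ax)^T y = x^T (A^*) y, i.e. x^T A^T y = x^T (A^*) y. Since this holds for all x, y, we must have A^* = A^T. Therefore
A^* =
[[3, 3],
 [-1, -1]].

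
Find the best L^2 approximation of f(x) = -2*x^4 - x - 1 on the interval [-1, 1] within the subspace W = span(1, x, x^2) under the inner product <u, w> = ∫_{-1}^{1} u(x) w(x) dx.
g(x) = -12*x^2/7 - x - 29/35

The best approximation g ∈ W is the orthogonal projection of f onto W. Writing g = a_0 + a_1 x + a_2 x^2, the coefficients solve the normal equations G · a = b where
  G_{ij} = <φ_i, φ_j> and b_i = <f, φ_i>, with φ_0 = 1, φ_1 = x, φ_2 = x^2.
G =
  [2, 0, 2/3]
  [0, 2/3, 0]
  [2/3, 0, 2/5],
b = (-14/5, -2/3, -26/21).
Solving gives a_0 = -29/35, a_1 = -1, a_2 = -12/7, so
  g(x) = -12*x^2/7 - x - 29/35.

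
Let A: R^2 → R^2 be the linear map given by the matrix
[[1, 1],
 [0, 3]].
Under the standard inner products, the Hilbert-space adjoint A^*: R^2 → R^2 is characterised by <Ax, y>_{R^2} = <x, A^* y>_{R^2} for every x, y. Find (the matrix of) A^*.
A^* = A^T =
[[1, 0],
 [1, 3]]

For real matrices with standard dot products, the defining identity <Ax, y> = <x, A^* y> gives (Ax)^T y = x^T (A^*) y, i.e. x^T A^T y = x^T (A^*) y. Since this holds for all x, y, we must have A^* = A^T. Therefore
A^* =
[[1, 0],
 [1, 3]].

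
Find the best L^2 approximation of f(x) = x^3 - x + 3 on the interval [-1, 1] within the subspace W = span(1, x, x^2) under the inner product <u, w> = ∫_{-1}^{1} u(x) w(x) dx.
g(x) = 3 - 2*x/5

The best approximation g ∈ W is the orthogonal projection of f onto W. Writing g = a_0 + a_1 x + a_2 x^2, the coefficients solve the normal equations G · a = b where
  G_{ij} = <φ_i, φ_j> and b_i = <f, φ_i>, with φ_0 = 1, φ_1 = x, φ_2 = x^2.
G =
  [2, 0, 2/3]
  [0, 2/3, 0]
  [2/3, 0, 2/5],
b = (6, -4/15, 2).
Solving gives a_0 = 3, a_1 = -2/5, a_2 = 0, so
  g(x) = 3 - 2*x/5.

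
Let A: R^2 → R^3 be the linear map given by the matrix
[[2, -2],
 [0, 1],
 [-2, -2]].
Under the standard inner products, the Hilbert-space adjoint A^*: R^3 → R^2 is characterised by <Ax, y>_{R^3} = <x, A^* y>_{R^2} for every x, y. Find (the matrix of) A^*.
A^* = A^T =
[[2, 0, -2],
 [-2, 1, -2]]

For real matrices with standard dot products, the defining identity <Ax, y> = <x, A^* y> gives (Ax)^T y = x^T (A^*) y, i.e. x^T A^T y = x^T (A^*) y. Since this holds for all x, y, we must have A^* = A^T. Therefore
A^* =
[[2, 0, -2],
 [-2, 1, -2]].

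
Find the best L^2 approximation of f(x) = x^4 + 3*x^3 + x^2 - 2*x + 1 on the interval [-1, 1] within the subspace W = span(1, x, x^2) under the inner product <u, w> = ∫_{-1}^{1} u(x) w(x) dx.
g(x) = 13*x^2/7 - x/5 + 32/35

The best approximation g ∈ W is the orthogonal projection of f onto W. Writing g = a_0 + a_1 x + a_2 x^2, the coefficients solve the normal equations G · a = b where
  G_{ij} = <φ_i, φ_j> and b_i = <f, φ_i>, with φ_0 = 1, φ_1 = x, φ_2 = x^2.
G =
  [2, 0, 2/3]
  [0, 2/3, 0]
  [2/3, 0, 2/5],
b = (46/15, -2/15, 142/105).
Solving gives a_0 = 32/35, a_1 = -1/5, a_2 = 13/7, so
  g(x) = 13*x^2/7 - x/5 + 32/35.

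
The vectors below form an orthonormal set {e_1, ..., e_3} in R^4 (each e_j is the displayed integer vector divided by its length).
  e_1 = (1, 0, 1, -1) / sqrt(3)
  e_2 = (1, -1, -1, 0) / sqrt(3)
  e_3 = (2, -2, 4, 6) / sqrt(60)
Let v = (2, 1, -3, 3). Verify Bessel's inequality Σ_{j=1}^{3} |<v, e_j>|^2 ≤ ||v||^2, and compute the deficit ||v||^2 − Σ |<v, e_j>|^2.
Σ |<v, e_j>|^2 = 176/15; ||v||^2 = 23; deficit = 169/15

Write each e_j = u_j / sqrt(<u_j, u_j>) where u_j is the displayed integer vector. Then <v, e_j> = <v, u_j> / sqrt(<u_j, u_j>), so |<v, e_j>|^2 = <v, u_j>^2 / <u_j, u_j>.
Coefficients: <v, e_1> = -4/sqrt(3), <v, e_2> = 4/sqrt(3), <v, e_3> = 8/sqrt(60).
Square and sum: Σ |<v, e_j>|^2 = 176/15.
Compute ||v||^2 = v·v = 23.
Deficit = 23 − 176/15 = 169/15 ≥ 0, confirming Bessel's inequality. (The deficit equals ||v − Σ <v,e_j> e_j||^2, the squared distance from v to span{e_j}.)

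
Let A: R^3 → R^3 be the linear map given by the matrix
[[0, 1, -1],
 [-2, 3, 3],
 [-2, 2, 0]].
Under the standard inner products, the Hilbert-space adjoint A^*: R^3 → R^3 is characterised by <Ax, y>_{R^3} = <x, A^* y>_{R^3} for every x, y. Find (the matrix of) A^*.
A^* = A^T =
[[0, -2, -2],
 [1, 3, 2],
 [-1, 3, 0]]

For real matrices with standard dot products, the defining identity <Ax, y> = <x, A^* y> gives (Ax)^T y = x^T (A^*) y, i.e. x^T A^T y = x^T (A^*) y. Since this holds for all x, y, we must have A^* = A^T. Therefore
A^* =
[[0, -2, -2],
 [1, 3, 2],
 [-1, 3, 0]].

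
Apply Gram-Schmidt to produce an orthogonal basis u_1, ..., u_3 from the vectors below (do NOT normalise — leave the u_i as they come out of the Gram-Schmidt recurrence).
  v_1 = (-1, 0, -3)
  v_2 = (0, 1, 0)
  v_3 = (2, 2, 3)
Orthogonal basis:
  u_1 = (-1, 0, -3)
  u_2 = (0, 1, 0)
  u_3 = (9/10, 0, -3/10)

Apply the Gram-Schmidt recurrence
  u_1 = v_1
  u_i = v_i − Σ_{j<i} ((v_i · u_j) / (u_j · u_j)) · u_j.

Step by step this gives:
  u_1 = (-1, 0, -3)
  u_2 = (0, 1, 0)
  u_3 = (9/10, 0, -3/10)

Orthogonality check:
  u_2 · u_1 = 0 (should be 0)
  u_3 · u_1 = 0 (should be 0)
  u_3 · u_2 = 0 (should be 0)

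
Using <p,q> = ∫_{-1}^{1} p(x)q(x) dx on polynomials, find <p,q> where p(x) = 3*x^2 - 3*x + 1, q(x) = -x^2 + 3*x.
<p,q> = -118/15

Expand the product: p(x)·q(x) = -3*x^4 + 12*x^3 - 10*x^2 + 3*x.
∫_{-1}^{1} of each monomial x^k gives [2/(k+1) if k even, 0 if k odd]. Integrating term-by-term (or equivalently evaluating the antiderivative F(x) = -3*x^5/5 + 3*x^4 - 10*x^3/3 + 3*x^2/2 at the endpoints):
  F(1) − F(−1) = 17/30 − (253/30) = -118/15.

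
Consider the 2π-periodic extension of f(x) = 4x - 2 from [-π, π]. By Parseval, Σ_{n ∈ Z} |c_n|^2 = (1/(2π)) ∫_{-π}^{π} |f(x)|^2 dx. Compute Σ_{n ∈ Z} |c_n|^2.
Σ |c_n|^2 = 16π^2/3 + 4

Expand and integrate term by term over [-π, π]:
  ∫ (4x)^2 dx = 16·(2π^3/3); ∫ 2·4·(-2)·x dx = 0 (odd integrand); ∫ (-2)^2 dx = 4·2π.
So (1/(2π)) ∫_{-π}^{π} (4x - 2)^2 dx = 16π^2/3 + 4 = 16π^2/3 + 4.
Parseval ⇒ Σ |c_n|^2 = 16π^2/3 + 4.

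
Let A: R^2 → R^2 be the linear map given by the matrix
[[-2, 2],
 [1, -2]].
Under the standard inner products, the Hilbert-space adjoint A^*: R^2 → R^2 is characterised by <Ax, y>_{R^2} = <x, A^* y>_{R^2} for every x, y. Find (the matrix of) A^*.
A^* = A^T =
[[-2, 1],
 [2, -2]]

For real matrices with standard dot products, the defining identity <Ax, y> = <x, A^* y> gives (Ax)^T y = x^T (A^*) y, i.e. x^T A^T y = x^T (A^*) y. Since this holds for all x, y, we must have A^* = A^T. Therefore
A^* =
[[-2, 1],
 [2, -2]].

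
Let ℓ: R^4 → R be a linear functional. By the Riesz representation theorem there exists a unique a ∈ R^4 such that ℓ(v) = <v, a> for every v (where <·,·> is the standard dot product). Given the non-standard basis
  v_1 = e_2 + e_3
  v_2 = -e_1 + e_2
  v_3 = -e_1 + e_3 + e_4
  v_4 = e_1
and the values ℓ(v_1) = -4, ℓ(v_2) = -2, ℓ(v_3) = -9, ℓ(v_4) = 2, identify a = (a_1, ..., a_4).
a = (2, 0, -4, -3)

Write a = (a_1, ..., a_4) in the standard basis. For each basis vector v_i, ℓ(v_i) = <v_i, a> is a linear equation in the a_j's. Collect the n equations into a matrix system V a = ℓ, where row i of V is v_i (expressed in the standard basis). Since V is invertible (lower-triangular with 1s on the diagonal, up to permutation), solve by back-substitution:
  V =
[[0, 1, 1, 0],
 [-1, 1, 0, 0],
 [-1, 0, 1, 1],
 [1, 0, 0, 0]]
  V a = (-4, -2, -9, 2)
Solving gives a = (2, 0, -4, -3).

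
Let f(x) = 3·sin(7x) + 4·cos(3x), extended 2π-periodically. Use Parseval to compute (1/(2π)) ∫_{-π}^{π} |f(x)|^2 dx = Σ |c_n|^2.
Σ |c_n|^2 = 25/2

Expand |f|^2 and use orthogonality of {sin(nx), cos(mx)} on [-π, π]:
  ∫_{-π}^{π} sin(nx)^2 dx = π, ∫ cos(mx)^2 dx = π, and cross terms integrate to 0.
So ∫_{-π}^{π} f(x)^2 dx = 3^2 · π + 4^2 · π = (9 + 16)π.
Divide by 2π: (9 + 16)/2 = 25/2.
By Parseval, this equals Σ |c_n|^2.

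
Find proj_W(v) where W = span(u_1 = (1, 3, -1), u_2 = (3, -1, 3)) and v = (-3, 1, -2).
proj_W(v) = (-13/5, 7/10, -5/2)

Set up U = [u_1 | ... | u_2] ∈ R^(3×2). The projector onto W = col(U) is P = U (U^T U)^(-1) U^T.
Compute U^T U =
  [11, -3]
  [-3, 19],
and U^T v = (2, -16).
Solve U^T U · c = U^T v for the coefficients: c = (-1/20, -17/20). The projection is proj_W(v) = U c.
Check: (v - proj_W(v)) · u_1 = 0  (should be 0).
Check: (v - proj_W(v)) · u_2 = 0  (should be 0).
Result: proj_W(v) = (-13/5, 7/10, -5/2).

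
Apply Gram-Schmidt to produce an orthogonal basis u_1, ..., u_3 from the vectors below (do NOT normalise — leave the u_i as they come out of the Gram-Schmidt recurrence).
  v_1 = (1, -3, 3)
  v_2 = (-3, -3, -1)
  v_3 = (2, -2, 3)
Orthogonal basis:
  u_1 = (1, -3, 3)
  u_2 = (-60/19, -48/19, -28/19)
  u_3 = (3/22, -1/11, -3/22)

Apply the Gram-Schmidt recurrence
  u_1 = v_1
  u_i = v_i − Σ_{j<i} ((v_i · u_j) / (u_j · u_j)) · u_j.

Step by step this gives:
  u_1 = (1, -3, 3)
  u_2 = (-60/19, -48/19, -28/19)
  u_3 = (3/22, -1/11, -3/22)

Orthogonality check:
  u_2 · u_1 = 0 (should be 0)
  u_3 · u_1 = 0 (should be 0)
  u_3 · u_2 = 0 (should be 0)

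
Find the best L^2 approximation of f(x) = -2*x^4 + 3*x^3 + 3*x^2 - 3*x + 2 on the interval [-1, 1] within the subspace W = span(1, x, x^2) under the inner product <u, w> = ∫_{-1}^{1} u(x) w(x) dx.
g(x) = 9*x^2/7 - 6*x/5 + 76/35

The best approximation g ∈ W is the orthogonal projection of f onto W. Writing g = a_0 + a_1 x + a_2 x^2, the coefficients solve the normal equations G · a = b where
  G_{ij} = <φ_i, φ_j> and b_i = <f, φ_i>, with φ_0 = 1, φ_1 = x, φ_2 = x^2.
G =
  [2, 0, 2/3]
  [0, 2/3, 0]
  [2/3, 0, 2/5],
b = (26/5, -4/5, 206/105).
Solving gives a_0 = 76/35, a_1 = -6/5, a_2 = 9/7, so
  g(x) = 9*x^2/7 - 6*x/5 + 76/35.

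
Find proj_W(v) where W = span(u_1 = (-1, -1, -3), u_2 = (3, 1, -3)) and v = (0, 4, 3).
proj_W(v) = (63/46, 29/23, 159/46)

Set up U = [u_1 | ... | u_2] ∈ R^(3×2). The projector onto W = col(U) is P = U (U^T U)^(-1) U^T.
Compute U^T U =
  [11, 5]
  [5, 19],
and U^T v = (-13, -5).
Solve U^T U · c = U^T v for the coefficients: c = (-111/92, 5/92). The projection is proj_W(v) = U c.
Check: (v - proj_W(v)) · u_1 = 0  (should be 0).
Check: (v - proj_W(v)) · u_2 = 0  (should be 0).
Result: proj_W(v) = (63/46, 29/23, 159/46).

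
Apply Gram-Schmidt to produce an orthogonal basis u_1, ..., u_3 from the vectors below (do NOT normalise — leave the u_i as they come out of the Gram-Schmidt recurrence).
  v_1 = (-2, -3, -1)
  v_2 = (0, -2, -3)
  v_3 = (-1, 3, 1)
Orthogonal basis:
  u_1 = (-2, -3, -1)
  u_2 = (9/7, -1/14, -33/14)
  u_3 = (-147/101, 126/101, -84/101)

Apply the Gram-Schmidt recurrence
  u_1 = v_1
  u_i = v_i − Σ_{j<i} ((v_i · u_j) / (u_j · u_j)) · u_j.

Step by step this gives:
  u_1 = (-2, -3, -1)
  u_2 = (9/7, -1/14, -33/14)
  u_3 = (-147/101, 126/101, -84/101)

Orthogonality check:
  u_2 · u_1 = 0 (should be 0)
  u_3 · u_1 = 0 (should be 0)
  u_3 · u_2 = 0 (should be 0)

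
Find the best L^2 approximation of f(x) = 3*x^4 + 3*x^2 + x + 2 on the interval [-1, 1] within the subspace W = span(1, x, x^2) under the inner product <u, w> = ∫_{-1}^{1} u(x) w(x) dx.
g(x) = 39*x^2/7 + x + 61/35

The best approximation g ∈ W is the orthogonal projection of f onto W. Writing g = a_0 + a_1 x + a_2 x^2, the coefficients solve the normal equations G · a = b where
  G_{ij} = <φ_i, φ_j> and b_i = <f, φ_i>, with φ_0 = 1, φ_1 = x, φ_2 = x^2.
G =
  [2, 0, 2/3]
  [0, 2/3, 0]
  [2/3, 0, 2/5],
b = (36/5, 2/3, 356/105).
Solving gives a_0 = 61/35, a_1 = 1, a_2 = 39/7, so
  g(x) = 39*x^2/7 + x + 61/35.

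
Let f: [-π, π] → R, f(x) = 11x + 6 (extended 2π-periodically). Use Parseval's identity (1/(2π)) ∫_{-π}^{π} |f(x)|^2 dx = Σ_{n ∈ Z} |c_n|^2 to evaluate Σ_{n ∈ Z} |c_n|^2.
Σ |c_n|^2 = 121π^2/3 + 36

Expand and integrate term by term over [-π, π]:
  ∫ (11x)^2 dx = 121·(2π^3/3); ∫ 2·11·(6)·x dx = 0 (odd integrand); ∫ 6^2 dx = 36·2π.
So (1/(2π)) ∫_{-π}^{π} (11x + 6)^2 dx = 121π^2/3 + 36 = 121π^2/3 + 36.
Parseval ⇒ Σ |c_n|^2 = 121π^2/3 + 36.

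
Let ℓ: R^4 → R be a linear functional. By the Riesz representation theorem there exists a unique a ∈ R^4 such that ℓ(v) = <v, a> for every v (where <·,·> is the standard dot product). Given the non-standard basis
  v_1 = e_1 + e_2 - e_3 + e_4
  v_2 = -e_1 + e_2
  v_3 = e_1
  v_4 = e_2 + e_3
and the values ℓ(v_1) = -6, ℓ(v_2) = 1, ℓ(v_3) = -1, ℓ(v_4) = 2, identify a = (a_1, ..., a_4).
a = (-1, 0, 2, -3)

Write a = (a_1, ..., a_4) in the standard basis. For each basis vector v_i, ℓ(v_i) = <v_i, a> is a linear equation in the a_j's. Collect the n equations into a matrix system V a = ℓ, where row i of V is v_i (expressed in the standard basis). Since V is invertible (lower-triangular with 1s on the diagonal, up to permutation), solve by back-substitution:
  V =
[[1, 1, -1, 1],
 [-1, 1, 0, 0],
 [1, 0, 0, 0],
 [0, 1, 1, 0]]
  V a = (-6, 1, -1, 2)
Solving gives a = (-1, 0, 2, -3).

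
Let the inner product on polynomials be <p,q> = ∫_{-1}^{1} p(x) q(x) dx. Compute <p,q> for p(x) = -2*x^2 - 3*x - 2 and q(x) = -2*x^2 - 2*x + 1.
<p,q> = 44/15

Expand the product: p(x)·q(x) = 4*x^4 + 10*x^3 + 8*x^2 + x - 2.
∫_{-1}^{1} of each monomial x^k gives [2/(k+1) if k even, 0 if k odd]. Integrating term-by-term (or equivalently evaluating the antiderivative F(x) = 4*x^5/5 + 5*x^4/2 + 8*x^3/3 + x^2/2 - 2*x at the endpoints):
  F(1) − F(−1) = 67/15 − (23/15) = 44/15.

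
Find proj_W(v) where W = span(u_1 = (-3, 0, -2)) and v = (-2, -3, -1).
proj_W(v) = (-24/13, 0, -16/13)

Set up U = [u_1 | ... | u_1] ∈ R^(3×1). The projector onto W = col(U) is P = U (U^T U)^(-1) U^T.
Compute U^T U =
  [13],
and U^T v = (8).
Solve U^T U · c = U^T v for the coefficients: c = (8/13). The projection is proj_W(v) = U c.
Check: (v - proj_W(v)) · u_1 = 0  (should be 0).
Result: proj_W(v) = (-24/13, 0, -16/13).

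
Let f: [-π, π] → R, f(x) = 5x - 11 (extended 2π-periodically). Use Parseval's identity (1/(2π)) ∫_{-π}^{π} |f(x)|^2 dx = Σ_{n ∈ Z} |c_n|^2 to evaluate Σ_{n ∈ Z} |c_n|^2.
Σ |c_n|^2 = 25π^2/3 + 121

Expand and integrate term by term over [-π, π]:
  ∫ (5x)^2 dx = 25·(2π^3/3); ∫ 2·5·(-11)·x dx = 0 (odd integrand); ∫ (-11)^2 dx = 121·2π.
So (1/(2π)) ∫_{-π}^{π} (5x - 11)^2 dx = 25π^2/3 + 121 = 25π^2/3 + 121.
Parseval ⇒ Σ |c_n|^2 = 25π^2/3 + 121.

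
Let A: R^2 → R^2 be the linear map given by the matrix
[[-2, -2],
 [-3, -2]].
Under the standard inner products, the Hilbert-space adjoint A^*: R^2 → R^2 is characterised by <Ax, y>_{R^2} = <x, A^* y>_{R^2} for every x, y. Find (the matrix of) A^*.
A^* = A^T =
[[-2, -3],
 [-2, -2]]

For real matrices with standard dot products, the defining identity <Ax, y> = <x, A^* y> gives (Ax)^T y = x^T (A^*) y, i.e. x^T A^T y = x^T (A^*) y. Since this holds for all x, y, we must have A^* = A^T. Therefore
A^* =
[[-2, -3],
 [-2, -2]].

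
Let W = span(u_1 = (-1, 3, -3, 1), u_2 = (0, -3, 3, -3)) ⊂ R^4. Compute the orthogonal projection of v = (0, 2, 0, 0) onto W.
proj_W(v) = (-4/11, 10/11, -10/11, 2/11)

Set up U = [u_1 | ... | u_2] ∈ R^(4×2). The projector onto W = col(U) is P = U (U^T U)^(-1) U^T.
Compute U^T U =
  [20, -21]
  [-21, 27],
and U^T v = (6, -6).
Solve U^T U · c = U^T v for the coefficients: c = (4/11, 2/33). The projection is proj_W(v) = U c.
Check: (v - proj_W(v)) · u_1 = 0  (should be 0).
Check: (v - proj_W(v)) · u_2 = 0  (should be 0).
Result: proj_W(v) = (-4/11, 10/11, -10/11, 2/11).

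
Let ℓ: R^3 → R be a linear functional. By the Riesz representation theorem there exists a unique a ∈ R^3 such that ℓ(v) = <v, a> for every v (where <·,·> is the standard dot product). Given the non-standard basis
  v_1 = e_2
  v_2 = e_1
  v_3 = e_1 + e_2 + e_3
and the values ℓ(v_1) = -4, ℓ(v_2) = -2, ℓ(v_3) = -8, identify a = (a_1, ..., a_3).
a = (-2, -4, -2)

Write a = (a_1, ..., a_3) in the standard basis. For each basis vector v_i, ℓ(v_i) = <v_i, a> is a linear equation in the a_j's. Collect the n equations into a matrix system V a = ℓ, where row i of V is v_i (expressed in the standard basis). Since V is invertible (lower-triangular with 1s on the diagonal, up to permutation), solve by back-substitution:
  V =
[[0, 1, 0],
 [1, 0, 0],
 [1, 1, 1]]
  V a = (-4, -2, -8)
Solving gives a = (-2, -4, -2).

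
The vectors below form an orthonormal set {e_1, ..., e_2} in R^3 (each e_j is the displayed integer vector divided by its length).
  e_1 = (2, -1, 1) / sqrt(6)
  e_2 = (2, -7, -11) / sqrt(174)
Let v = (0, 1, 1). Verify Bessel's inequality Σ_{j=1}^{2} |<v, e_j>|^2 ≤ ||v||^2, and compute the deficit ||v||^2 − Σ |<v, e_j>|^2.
Σ |<v, e_j>|^2 = 54/29; ||v||^2 = 2; deficit = 4/29

Write each e_j = u_j / sqrt(<u_j, u_j>) where u_j is the displayed integer vector. Then <v, e_j> = <v, u_j> / sqrt(<u_j, u_j>), so |<v, e_j>|^2 = <v, u_j>^2 / <u_j, u_j>.
Coefficients: <v, e_1> = 0/sqrt(6), <v, e_2> = -18/sqrt(174).
Square and sum: Σ |<v, e_j>|^2 = 54/29.
Compute ||v||^2 = v·v = 2.
Deficit = 2 − 54/29 = 4/29 ≥ 0, confirming Bessel's inequality. (The deficit equals ||v − Σ <v,e_j> e_j||^2, the squared distance from v to span{e_j}.)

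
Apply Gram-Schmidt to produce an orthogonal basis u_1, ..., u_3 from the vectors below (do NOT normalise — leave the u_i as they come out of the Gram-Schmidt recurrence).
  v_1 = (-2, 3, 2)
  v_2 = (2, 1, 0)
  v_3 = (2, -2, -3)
Orthogonal basis:
  u_1 = (-2, 3, 2)
  u_2 = (32/17, 20/17, 2/17)
  u_3 = (-2/7, 4/7, -8/7)

Apply the Gram-Schmidt recurrence
  u_1 = v_1
  u_i = v_i − Σ_{j<i} ((v_i · u_j) / (u_j · u_j)) · u_j.

Step by step this gives:
  u_1 = (-2, 3, 2)
  u_2 = (32/17, 20/17, 2/17)
  u_3 = (-2/7, 4/7, -8/7)

Orthogonality check:
  u_2 · u_1 = 0 (should be 0)
  u_3 · u_1 = 0 (should be 0)
  u_3 · u_2 = 0 (should be 0)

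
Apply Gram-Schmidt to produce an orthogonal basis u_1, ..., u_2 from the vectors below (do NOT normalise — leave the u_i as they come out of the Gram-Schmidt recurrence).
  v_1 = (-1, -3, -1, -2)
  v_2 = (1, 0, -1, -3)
Orthogonal basis:
  u_1 = (-1, -3, -1, -2)
  u_2 = (7/5, 6/5, -3/5, -11/5)

Apply the Gram-Schmidt recurrence
  u_1 = v_1
  u_i = v_i − Σ_{j<i} ((v_i · u_j) / (u_j · u_j)) · u_j.

Step by step this gives:
  u_1 = (-1, -3, -1, -2)
  u_2 = (7/5, 6/5, -3/5, -11/5)

Orthogonality check:
  u_2 · u_1 = 0 (should be 0)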